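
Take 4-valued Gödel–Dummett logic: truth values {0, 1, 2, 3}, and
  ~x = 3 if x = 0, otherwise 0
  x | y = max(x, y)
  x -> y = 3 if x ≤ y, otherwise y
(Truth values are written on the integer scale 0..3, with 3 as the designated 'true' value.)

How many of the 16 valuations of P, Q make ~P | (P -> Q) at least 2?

11

P = 0, Q = 0 ↦ 3  ≥
P = 0, Q = 1 ↦ 3  ≥
P = 0, Q = 2 ↦ 3  ≥
P = 0, Q = 3 ↦ 3  ≥
P = 1, Q = 0 ↦ 0  <
P = 1, Q = 1 ↦ 3  ≥
P = 1, Q = 2 ↦ 3  ≥
P = 1, Q = 3 ↦ 3  ≥
P = 2, Q = 0 ↦ 0  <
P = 2, Q = 1 ↦ 1  <
P = 2, Q = 2 ↦ 3  ≥
P = 2, Q = 3 ↦ 3  ≥
P = 3, Q = 0 ↦ 0  <
P = 3, Q = 1 ↦ 1  <
P = 3, Q = 2 ↦ 2  ≥
P = 3, Q = 3 ↦ 3  ≥
So 11 of the 16 assignments meet the threshold.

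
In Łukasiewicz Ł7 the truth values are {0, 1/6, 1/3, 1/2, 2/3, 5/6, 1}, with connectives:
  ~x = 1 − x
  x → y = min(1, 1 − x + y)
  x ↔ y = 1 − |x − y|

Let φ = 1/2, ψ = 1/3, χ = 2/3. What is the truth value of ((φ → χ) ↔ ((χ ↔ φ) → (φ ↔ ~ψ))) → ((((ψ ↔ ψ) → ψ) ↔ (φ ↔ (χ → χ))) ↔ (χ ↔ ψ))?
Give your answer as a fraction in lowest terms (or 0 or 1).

5/6

φ → χ = 1/2 → 2/3 = 1
χ ↔ φ = 2/3 ↔ 1/2 = 5/6
~ψ = ~1/3 = 2/3
φ ↔ ~ψ = 1/2 ↔ 2/3 = 5/6
(χ ↔ φ) → (φ ↔ ~ψ) = 5/6 → 5/6 = 1
(φ → χ) ↔ ((χ ↔ φ) → (φ ↔ ~ψ)) = 1 ↔ 1 = 1
ψ ↔ ψ = 1/3 ↔ 1/3 = 1
(ψ ↔ ψ) → ψ = 1 → 1/3 = 1/3
χ → χ = 2/3 → 2/3 = 1
φ ↔ (χ → χ) = 1/2 ↔ 1 = 1/2
((ψ ↔ ψ) → ψ) ↔ (φ ↔ (χ → χ)) = 1/3 ↔ 1/2 = 5/6
χ ↔ ψ = 2/3 ↔ 1/3 = 2/3
(((ψ ↔ ψ) → ψ) ↔ (φ ↔ (χ → χ))) ↔ (χ ↔ ψ) = 5/6 ↔ 2/3 = 5/6
((φ → χ) ↔ ((χ ↔ φ) → (φ ↔ ~ψ))) → ((((ψ ↔ ψ) → ψ) ↔ (φ ↔ (χ → χ))) ↔ (χ ↔ ψ)) = 1 → 5/6 = 5/6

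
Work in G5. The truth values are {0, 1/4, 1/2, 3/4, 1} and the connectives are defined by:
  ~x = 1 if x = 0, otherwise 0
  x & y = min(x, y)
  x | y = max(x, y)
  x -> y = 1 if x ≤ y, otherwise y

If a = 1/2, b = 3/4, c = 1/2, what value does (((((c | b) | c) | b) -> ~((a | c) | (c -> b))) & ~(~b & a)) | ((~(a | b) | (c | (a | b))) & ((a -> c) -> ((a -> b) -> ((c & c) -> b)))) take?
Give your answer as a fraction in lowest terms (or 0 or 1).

3/4

c | b = 1/2 | 3/4 = 3/4
(c | b) | c = 3/4 | 1/2 = 3/4
((c | b) | c) | b = 3/4 | 3/4 = 3/4
a | c = 1/2 | 1/2 = 1/2
c -> b = 1/2 -> 3/4 = 1
(a | c) | (c -> b) = 1/2 | 1 = 1
~((a | c) | (c -> b)) = ~1 = 0
(((c | b) | c) | b) -> ~((a | c) | (c -> b)) = 3/4 -> 0 = 0
~b = ~3/4 = 0
~b & a = 0 & 1/2 = 0
~(~b & a) = ~0 = 1
((((c | b) | c) | b) -> ~((a | c) | (c -> b))) & ~(~b & a) = 0 & 1 = 0
a | b = 1/2 | 3/4 = 3/4
~(a | b) = ~3/4 = 0
a | b = 1/2 | 3/4 = 3/4
c | (a | b) = 1/2 | 3/4 = 3/4
~(a | b) | (c | (a | b)) = 0 | 3/4 = 3/4
a -> c = 1/2 -> 1/2 = 1
a -> b = 1/2 -> 3/4 = 1
c & c = 1/2 & 1/2 = 1/2
(c & c) -> b = 1/2 -> 3/4 = 1
(a -> b) -> ((c & c) -> b) = 1 -> 1 = 1
(a -> c) -> ((a -> b) -> ((c & c) -> b)) = 1 -> 1 = 1
(~(a | b) | (c | (a | b))) & ((a -> c) -> ((a -> b) -> ((c & c) -> b))) = 3/4 & 1 = 3/4
(((((c | b) | c) | b) -> ~((a | c) | (c -> b))) & ~(~b & a)) | ((~(a | b) | (c | (a | b))) & ((a -> c) -> ((a -> b) -> ((c & c) -> b)))) = 0 | 3/4 = 3/4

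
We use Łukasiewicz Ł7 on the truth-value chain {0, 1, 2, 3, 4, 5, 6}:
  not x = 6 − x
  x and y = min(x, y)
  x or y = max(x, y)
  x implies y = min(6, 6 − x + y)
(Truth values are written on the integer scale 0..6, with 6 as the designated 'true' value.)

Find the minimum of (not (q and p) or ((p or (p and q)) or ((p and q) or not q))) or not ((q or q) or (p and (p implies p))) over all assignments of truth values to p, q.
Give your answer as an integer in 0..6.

3

Take p = 3, q = 3:
q and p = 3 and 3 = 3
not (q and p) = not 3 = 3
p and q = 3 and 3 = 3
p or (p and q) = 3 or 3 = 3
p and q = 3 and 3 = 3
not q = not 3 = 3
(p and q) or not q = 3 or 3 = 3
(p or (p and q)) or ((p and q) or not q) = 3 or 3 = 3
not (q and p) or ((p or (p and q)) or ((p and q) or not q)) = 3 or 3 = 3
q or q = 3 or 3 = 3
p implies p = 3 implies 3 = 6
p and (p implies p) = 3 and 6 = 3
(q or q) or (p and (p implies p)) = 3 or 3 = 3
not ((q or q) or (p and (p implies p))) = not 3 = 3
(not (q and p) or ((p or (p and q)) or ((p and q) or not q))) or not ((q or q) or (p and (p implies p))) = 3 or 3 = 3
No assignment yields a value below 3, so this is the minimum.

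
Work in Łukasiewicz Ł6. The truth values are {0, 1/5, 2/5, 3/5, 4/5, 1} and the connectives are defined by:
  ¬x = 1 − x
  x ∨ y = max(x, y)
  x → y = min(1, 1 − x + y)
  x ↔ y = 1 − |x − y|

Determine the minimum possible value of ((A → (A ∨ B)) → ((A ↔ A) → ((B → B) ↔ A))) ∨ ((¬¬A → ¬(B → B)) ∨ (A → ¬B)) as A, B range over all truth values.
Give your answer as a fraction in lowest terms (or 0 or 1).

3/5

Take A = 2/5, B = 1:
A ∨ B = 2/5 ∨ 1 = 1
A → (A ∨ B) = 2/5 → 1 = 1
A ↔ A = 2/5 ↔ 2/5 = 1
B → B = 1 → 1 = 1
(B → B) ↔ A = 1 ↔ 2/5 = 2/5
(A ↔ A) → ((B → B) ↔ A) = 1 → 2/5 = 2/5
(A → (A ∨ B)) → ((A ↔ A) → ((B → B) ↔ A)) = 1 → 2/5 = 2/5
¬A = ¬2/5 = 3/5
¬¬A = ¬3/5 = 2/5
B → B = 1 → 1 = 1
¬(B → B) = ¬1 = 0
¬¬A → ¬(B → B) = 2/5 → 0 = 3/5
¬B = ¬1 = 0
A → ¬B = 2/5 → 0 = 3/5
(¬¬A → ¬(B → B)) ∨ (A → ¬B) = 3/5 ∨ 3/5 = 3/5
((A → (A ∨ B)) → ((A ↔ A) → ((B → B) ↔ A))) ∨ ((¬¬A → ¬(B → B)) ∨ (A → ¬B)) = 2/5 ∨ 3/5 = 3/5
No assignment yields a value below 3/5, so this is the minimum.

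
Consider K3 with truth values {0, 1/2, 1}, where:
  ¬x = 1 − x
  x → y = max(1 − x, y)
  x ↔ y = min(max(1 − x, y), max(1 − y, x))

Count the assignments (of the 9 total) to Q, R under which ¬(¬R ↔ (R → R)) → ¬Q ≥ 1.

Q = 0, R = 0 ↦ 1  ≥
Q = 0, R = 1/2 ↦ 1  ≥
Q = 0, R = 1 ↦ 1  ≥
Q = 1/2, R = 0 ↦ 1  ≥
Q = 1/2, R = 1/2 ↦ 1/2  <
Q = 1/2, R = 1 ↦ 1/2  <
Q = 1, R = 0 ↦ 1  ≥
Q = 1, R = 1/2 ↦ 1/2  <
Q = 1, R = 1 ↦ 0  <
So 5 of the 9 assignments meet the threshold.

5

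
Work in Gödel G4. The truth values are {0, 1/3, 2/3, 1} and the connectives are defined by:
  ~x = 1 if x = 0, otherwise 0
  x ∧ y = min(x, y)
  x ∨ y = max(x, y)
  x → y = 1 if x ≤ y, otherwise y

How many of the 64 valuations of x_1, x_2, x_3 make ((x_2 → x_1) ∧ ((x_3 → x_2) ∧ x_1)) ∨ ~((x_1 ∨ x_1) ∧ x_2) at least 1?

value 1: 37 assignments (counts)
value 2/3: 11 assignments
value 1/3: 16 assignments
So 37 of the 64 assignments meet the threshold.

37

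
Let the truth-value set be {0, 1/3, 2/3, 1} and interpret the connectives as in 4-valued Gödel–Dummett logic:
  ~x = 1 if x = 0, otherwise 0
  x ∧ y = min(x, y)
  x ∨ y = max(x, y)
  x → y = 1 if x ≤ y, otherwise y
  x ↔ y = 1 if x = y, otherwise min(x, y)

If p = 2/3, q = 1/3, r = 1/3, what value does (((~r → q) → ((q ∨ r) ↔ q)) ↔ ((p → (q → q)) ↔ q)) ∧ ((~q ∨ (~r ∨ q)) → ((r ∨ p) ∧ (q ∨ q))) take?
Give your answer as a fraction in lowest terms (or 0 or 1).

~r = ~1/3 = 0
~r → q = 0 → 1/3 = 1
q ∨ r = 1/3 ∨ 1/3 = 1/3
(q ∨ r) ↔ q = 1/3 ↔ 1/3 = 1
(~r → q) → ((q ∨ r) ↔ q) = 1 → 1 = 1
q → q = 1/3 → 1/3 = 1
p → (q → q) = 2/3 → 1 = 1
(p → (q → q)) ↔ q = 1 ↔ 1/3 = 1/3
((~r → q) → ((q ∨ r) ↔ q)) ↔ ((p → (q → q)) ↔ q) = 1 ↔ 1/3 = 1/3
~q = ~1/3 = 0
~r = ~1/3 = 0
~r ∨ q = 0 ∨ 1/3 = 1/3
~q ∨ (~r ∨ q) = 0 ∨ 1/3 = 1/3
r ∨ p = 1/3 ∨ 2/3 = 2/3
q ∨ q = 1/3 ∨ 1/3 = 1/3
(r ∨ p) ∧ (q ∨ q) = 2/3 ∧ 1/3 = 1/3
(~q ∨ (~r ∨ q)) → ((r ∨ p) ∧ (q ∨ q)) = 1/3 → 1/3 = 1
(((~r → q) → ((q ∨ r) ↔ q)) ↔ ((p → (q → q)) ↔ q)) ∧ ((~q ∨ (~r ∨ q)) → ((r ∨ p) ∧ (q ∨ q))) = 1/3 ∧ 1 = 1/3

1/3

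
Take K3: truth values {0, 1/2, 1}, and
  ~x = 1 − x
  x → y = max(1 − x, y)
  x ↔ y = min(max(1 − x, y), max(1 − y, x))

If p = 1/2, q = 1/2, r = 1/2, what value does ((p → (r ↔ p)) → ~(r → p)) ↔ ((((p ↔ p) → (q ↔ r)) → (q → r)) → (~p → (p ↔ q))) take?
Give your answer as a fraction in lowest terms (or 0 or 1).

1/2

r ↔ p = 1/2 ↔ 1/2 = 1/2
p → (r ↔ p) = 1/2 → 1/2 = 1/2
r → p = 1/2 → 1/2 = 1/2
~(r → p) = ~1/2 = 1/2
(p → (r ↔ p)) → ~(r → p) = 1/2 → 1/2 = 1/2
p ↔ p = 1/2 ↔ 1/2 = 1/2
q ↔ r = 1/2 ↔ 1/2 = 1/2
(p ↔ p) → (q ↔ r) = 1/2 → 1/2 = 1/2
q → r = 1/2 → 1/2 = 1/2
((p ↔ p) → (q ↔ r)) → (q → r) = 1/2 → 1/2 = 1/2
~p = ~1/2 = 1/2
p ↔ q = 1/2 ↔ 1/2 = 1/2
~p → (p ↔ q) = 1/2 → 1/2 = 1/2
(((p ↔ p) → (q ↔ r)) → (q → r)) → (~p → (p ↔ q)) = 1/2 → 1/2 = 1/2
((p → (r ↔ p)) → ~(r → p)) ↔ ((((p ↔ p) → (q ↔ r)) → (q → r)) → (~p → (p ↔ q))) = 1/2 ↔ 1/2 = 1/2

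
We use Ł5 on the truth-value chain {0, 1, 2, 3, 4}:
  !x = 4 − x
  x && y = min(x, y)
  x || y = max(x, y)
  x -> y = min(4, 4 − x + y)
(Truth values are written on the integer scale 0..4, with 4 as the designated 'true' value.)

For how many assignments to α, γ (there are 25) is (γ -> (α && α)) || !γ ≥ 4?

value 4: 15 assignments (counts)
value 3: 4 assignments
value 2: 3 assignments
value 1: 2 assignments
value 0: 1 assignment
So 15 of the 25 assignments meet the threshold.

15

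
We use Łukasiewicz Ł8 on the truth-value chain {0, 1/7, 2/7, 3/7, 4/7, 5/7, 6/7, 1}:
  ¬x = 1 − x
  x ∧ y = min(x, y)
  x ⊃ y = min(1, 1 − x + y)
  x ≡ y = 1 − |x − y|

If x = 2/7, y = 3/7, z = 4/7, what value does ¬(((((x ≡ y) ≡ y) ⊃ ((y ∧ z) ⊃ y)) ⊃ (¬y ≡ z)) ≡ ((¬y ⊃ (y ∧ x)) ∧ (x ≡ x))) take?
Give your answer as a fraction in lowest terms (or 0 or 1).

2/7

x ≡ y = 2/7 ≡ 3/7 = 6/7
(x ≡ y) ≡ y = 6/7 ≡ 3/7 = 4/7
y ∧ z = 3/7 ∧ 4/7 = 3/7
(y ∧ z) ⊃ y = 3/7 ⊃ 3/7 = 1
((x ≡ y) ≡ y) ⊃ ((y ∧ z) ⊃ y) = 4/7 ⊃ 1 = 1
¬y = ¬3/7 = 4/7
¬y ≡ z = 4/7 ≡ 4/7 = 1
(((x ≡ y) ≡ y) ⊃ ((y ∧ z) ⊃ y)) ⊃ (¬y ≡ z) = 1 ⊃ 1 = 1
¬y = ¬3/7 = 4/7
y ∧ x = 3/7 ∧ 2/7 = 2/7
¬y ⊃ (y ∧ x) = 4/7 ⊃ 2/7 = 5/7
x ≡ x = 2/7 ≡ 2/7 = 1
(¬y ⊃ (y ∧ x)) ∧ (x ≡ x) = 5/7 ∧ 1 = 5/7
((((x ≡ y) ≡ y) ⊃ ((y ∧ z) ⊃ y)) ⊃ (¬y ≡ z)) ≡ ((¬y ⊃ (y ∧ x)) ∧ (x ≡ x)) = 1 ≡ 5/7 = 5/7
¬(((((x ≡ y) ≡ y) ⊃ ((y ∧ z) ⊃ y)) ⊃ (¬y ≡ z)) ≡ ((¬y ⊃ (y ∧ x)) ∧ (x ≡ x))) = ¬5/7 = 2/7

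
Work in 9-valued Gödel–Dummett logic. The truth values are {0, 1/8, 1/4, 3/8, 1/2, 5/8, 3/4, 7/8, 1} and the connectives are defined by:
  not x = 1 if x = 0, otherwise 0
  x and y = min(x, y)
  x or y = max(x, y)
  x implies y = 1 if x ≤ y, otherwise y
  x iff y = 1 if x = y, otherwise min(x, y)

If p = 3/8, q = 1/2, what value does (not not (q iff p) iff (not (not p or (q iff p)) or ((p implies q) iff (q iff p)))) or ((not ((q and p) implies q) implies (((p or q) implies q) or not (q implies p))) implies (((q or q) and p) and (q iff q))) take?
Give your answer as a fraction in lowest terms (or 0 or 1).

q iff p = 1/2 iff 3/8 = 3/8
not (q iff p) = not 3/8 = 0
not not (q iff p) = not 0 = 1
not p = not 3/8 = 0
q iff p = 1/2 iff 3/8 = 3/8
not p or (q iff p) = 0 or 3/8 = 3/8
not (not p or (q iff p)) = not 3/8 = 0
p implies q = 3/8 implies 1/2 = 1
q iff p = 1/2 iff 3/8 = 3/8
(p implies q) iff (q iff p) = 1 iff 3/8 = 3/8
not (not p or (q iff p)) or ((p implies q) iff (q iff p)) = 0 or 3/8 = 3/8
not not (q iff p) iff (not (not p or (q iff p)) or ((p implies q) iff (q iff p))) = 1 iff 3/8 = 3/8
q and p = 1/2 and 3/8 = 3/8
(q and p) implies q = 3/8 implies 1/2 = 1
not ((q and p) implies q) = not 1 = 0
p or q = 3/8 or 1/2 = 1/2
(p or q) implies q = 1/2 implies 1/2 = 1
q implies p = 1/2 implies 3/8 = 3/8
not (q implies p) = not 3/8 = 0
((p or q) implies q) or not (q implies p) = 1 or 0 = 1
not ((q and p) implies q) implies (((p or q) implies q) or not (q implies p)) = 0 implies 1 = 1
q or q = 1/2 or 1/2 = 1/2
(q or q) and p = 1/2 and 3/8 = 3/8
q iff q = 1/2 iff 1/2 = 1
((q or q) and p) and (q iff q) = 3/8 and 1 = 3/8
(not ((q and p) implies q) implies (((p or q) implies q) or not (q implies p))) implies (((q or q) and p) and (q iff q)) = 1 implies 3/8 = 3/8
(not not (q iff p) iff (not (not p or (q iff p)) or ((p implies q) iff (q iff p)))) or ((not ((q and p) implies q) implies (((p or q) implies q) or not (q implies p))) implies (((q or q) and p) and (q iff q))) = 3/8 or 3/8 = 3/8

3/8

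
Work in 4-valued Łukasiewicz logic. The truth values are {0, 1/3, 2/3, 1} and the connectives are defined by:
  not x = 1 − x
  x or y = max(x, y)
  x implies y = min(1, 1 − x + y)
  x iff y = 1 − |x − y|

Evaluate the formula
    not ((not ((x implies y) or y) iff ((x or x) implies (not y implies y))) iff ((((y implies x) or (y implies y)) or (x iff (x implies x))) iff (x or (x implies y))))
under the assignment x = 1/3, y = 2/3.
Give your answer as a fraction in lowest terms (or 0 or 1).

1

x implies y = 1/3 implies 2/3 = 1
(x implies y) or y = 1 or 2/3 = 1
not ((x implies y) or y) = not 1 = 0
x or x = 1/3 or 1/3 = 1/3
not y = not 2/3 = 1/3
not y implies y = 1/3 implies 2/3 = 1
(x or x) implies (not y implies y) = 1/3 implies 1 = 1
not ((x implies y) or y) iff ((x or x) implies (not y implies y)) = 0 iff 1 = 0
y implies x = 2/3 implies 1/3 = 2/3
y implies y = 2/3 implies 2/3 = 1
(y implies x) or (y implies y) = 2/3 or 1 = 1
x implies x = 1/3 implies 1/3 = 1
x iff (x implies x) = 1/3 iff 1 = 1/3
((y implies x) or (y implies y)) or (x iff (x implies x)) = 1 or 1/3 = 1
x implies y = 1/3 implies 2/3 = 1
x or (x implies y) = 1/3 or 1 = 1
(((y implies x) or (y implies y)) or (x iff (x implies x))) iff (x or (x implies y)) = 1 iff 1 = 1
(not ((x implies y) or y) iff ((x or x) implies (not y implies y))) iff ((((y implies x) or (y implies y)) or (x iff (x implies x))) iff (x or (x implies y))) = 0 iff 1 = 0
not ((not ((x implies y) or y) iff ((x or x) implies (not y implies y))) iff ((((y implies x) or (y implies y)) or (x iff (x implies x))) iff (x or (x implies y)))) = not 0 = 1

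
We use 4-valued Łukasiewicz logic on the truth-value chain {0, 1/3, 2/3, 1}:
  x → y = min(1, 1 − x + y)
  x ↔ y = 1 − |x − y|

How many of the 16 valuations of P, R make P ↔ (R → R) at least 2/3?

P = 0, R = 0 ↦ 0  <
P = 0, R = 1/3 ↦ 0  <
P = 0, R = 2/3 ↦ 0  <
P = 0, R = 1 ↦ 0  <
P = 1/3, R = 0 ↦ 1/3  <
P = 1/3, R = 1/3 ↦ 1/3  <
P = 1/3, R = 2/3 ↦ 1/3  <
P = 1/3, R = 1 ↦ 1/3  <
P = 2/3, R = 0 ↦ 2/3  ≥
P = 2/3, R = 1/3 ↦ 2/3  ≥
P = 2/3, R = 2/3 ↦ 2/3  ≥
P = 2/3, R = 1 ↦ 2/3  ≥
P = 1, R = 0 ↦ 1  ≥
P = 1, R = 1/3 ↦ 1  ≥
P = 1, R = 2/3 ↦ 1  ≥
P = 1, R = 1 ↦ 1  ≥
So 8 of the 16 assignments meet the threshold.

8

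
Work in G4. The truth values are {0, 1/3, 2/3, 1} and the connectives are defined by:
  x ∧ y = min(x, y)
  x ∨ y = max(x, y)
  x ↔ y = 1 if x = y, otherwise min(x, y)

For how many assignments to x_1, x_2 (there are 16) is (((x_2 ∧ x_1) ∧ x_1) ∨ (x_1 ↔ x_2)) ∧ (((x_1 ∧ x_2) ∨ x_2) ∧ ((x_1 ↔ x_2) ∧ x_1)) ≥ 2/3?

x_1 = 0, x_2 = 0 ↦ 0  <
x_1 = 0, x_2 = 1/3 ↦ 0  <
x_1 = 0, x_2 = 2/3 ↦ 0  <
x_1 = 0, x_2 = 1 ↦ 0  <
x_1 = 1/3, x_2 = 0 ↦ 0  <
x_1 = 1/3, x_2 = 1/3 ↦ 1/3  <
x_1 = 1/3, x_2 = 2/3 ↦ 1/3  <
x_1 = 1/3, x_2 = 1 ↦ 1/3  <
x_1 = 2/3, x_2 = 0 ↦ 0  <
x_1 = 2/3, x_2 = 1/3 ↦ 1/3  <
x_1 = 2/3, x_2 = 2/3 ↦ 2/3  ≥
x_1 = 2/3, x_2 = 1 ↦ 2/3  ≥
x_1 = 1, x_2 = 0 ↦ 0  <
x_1 = 1, x_2 = 1/3 ↦ 1/3  <
x_1 = 1, x_2 = 2/3 ↦ 2/3  ≥
x_1 = 1, x_2 = 1 ↦ 1  ≥
So 4 of the 16 assignments meet the threshold.

4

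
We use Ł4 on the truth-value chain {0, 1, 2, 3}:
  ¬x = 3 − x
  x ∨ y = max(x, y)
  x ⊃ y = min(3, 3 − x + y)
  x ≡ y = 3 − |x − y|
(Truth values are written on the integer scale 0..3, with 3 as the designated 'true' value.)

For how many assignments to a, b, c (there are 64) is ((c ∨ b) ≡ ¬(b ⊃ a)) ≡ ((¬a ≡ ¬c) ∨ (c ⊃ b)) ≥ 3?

value 3: 21 assignments (counts)
value 2: 21 assignments
value 1: 15 assignments
value 0: 7 assignments
So 21 of the 64 assignments meet the threshold.

21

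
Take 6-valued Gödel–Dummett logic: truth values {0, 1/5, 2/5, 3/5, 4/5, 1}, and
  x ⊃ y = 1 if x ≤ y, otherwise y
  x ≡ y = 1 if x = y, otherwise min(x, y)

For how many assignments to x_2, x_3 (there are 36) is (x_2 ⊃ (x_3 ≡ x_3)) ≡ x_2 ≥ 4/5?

12

value 1: 6 assignments (counts)
value 4/5: 6 assignments (counts)
value 3/5: 6 assignments
value 2/5: 6 assignments
value 1/5: 6 assignments
value 0: 6 assignments
So 12 of the 36 assignments meet the threshold.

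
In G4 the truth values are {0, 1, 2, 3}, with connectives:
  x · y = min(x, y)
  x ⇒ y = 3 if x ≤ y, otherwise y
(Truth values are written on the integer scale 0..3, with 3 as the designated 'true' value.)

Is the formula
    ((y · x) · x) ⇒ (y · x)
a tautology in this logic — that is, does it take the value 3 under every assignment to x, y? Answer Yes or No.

x = 0, y = 0 ↦ 3
x = 0, y = 1 ↦ 3
x = 0, y = 2 ↦ 3
x = 0, y = 3 ↦ 3
x = 1, y = 0 ↦ 3
x = 1, y = 1 ↦ 3
x = 1, y = 2 ↦ 3
x = 1, y = 3 ↦ 3
x = 2, y = 0 ↦ 3
x = 2, y = 1 ↦ 3
x = 2, y = 2 ↦ 3
x = 2, y = 3 ↦ 3
x = 3, y = 0 ↦ 3
x = 3, y = 1 ↦ 3
x = 3, y = 2 ↦ 3
x = 3, y = 3 ↦ 3
Every assignment gives a value ≥ 3.

Yes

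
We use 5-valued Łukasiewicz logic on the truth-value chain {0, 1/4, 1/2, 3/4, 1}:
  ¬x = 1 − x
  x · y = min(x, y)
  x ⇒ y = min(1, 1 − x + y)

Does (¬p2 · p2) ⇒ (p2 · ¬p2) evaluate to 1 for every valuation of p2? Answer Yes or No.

p2 = 0 ↦ 1
p2 = 1/4 ↦ 1
p2 = 1/2 ↦ 1
p2 = 3/4 ↦ 1
p2 = 1 ↦ 1
Every assignment gives a value ≥ 1.

Yes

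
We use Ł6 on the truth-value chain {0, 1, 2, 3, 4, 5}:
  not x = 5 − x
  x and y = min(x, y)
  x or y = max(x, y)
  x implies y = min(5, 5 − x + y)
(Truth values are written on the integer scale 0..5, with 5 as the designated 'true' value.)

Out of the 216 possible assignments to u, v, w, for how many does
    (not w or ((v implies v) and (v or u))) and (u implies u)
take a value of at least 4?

value 5: 91 assignments (counts)
value 4: 61 assignments (counts)
value 3: 37 assignments
value 2: 19 assignments
value 1: 7 assignments
value 0: 1 assignment
So 152 of the 216 assignments meet the threshold.

152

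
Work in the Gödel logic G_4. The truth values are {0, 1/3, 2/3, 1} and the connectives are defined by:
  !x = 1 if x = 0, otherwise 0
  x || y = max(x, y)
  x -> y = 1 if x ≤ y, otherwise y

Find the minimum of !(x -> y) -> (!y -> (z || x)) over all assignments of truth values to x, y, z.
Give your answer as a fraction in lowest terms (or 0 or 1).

Take x = 1/3, y = 0, z = 0:
x -> y = 1/3 -> 0 = 0
!(x -> y) = !0 = 1
!y = !0 = 1
z || x = 0 || 1/3 = 1/3
!y -> (z || x) = 1 -> 1/3 = 1/3
!(x -> y) -> (!y -> (z || x)) = 1 -> 1/3 = 1/3
No assignment yields a value below 1/3, so this is the minimum.

1/3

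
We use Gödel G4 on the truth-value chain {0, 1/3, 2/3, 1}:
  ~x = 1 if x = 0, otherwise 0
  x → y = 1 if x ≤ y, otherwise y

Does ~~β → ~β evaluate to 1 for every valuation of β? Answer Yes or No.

No

Counterexample: take β = 1/3.
~β = ~1/3 = 0
~~β = ~0 = 1
~β = ~1/3 = 0
~~β → ~β = 1 → 0 = 0
This gives 0 ≠ 1.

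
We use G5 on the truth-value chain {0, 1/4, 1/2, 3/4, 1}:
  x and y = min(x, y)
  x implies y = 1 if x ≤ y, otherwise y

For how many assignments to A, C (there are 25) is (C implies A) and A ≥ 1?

5

value 1: 5 assignments (counts)
value 3/4: 5 assignments
value 1/2: 5 assignments
value 1/4: 5 assignments
value 0: 5 assignments
So 5 of the 25 assignments meet the threshold.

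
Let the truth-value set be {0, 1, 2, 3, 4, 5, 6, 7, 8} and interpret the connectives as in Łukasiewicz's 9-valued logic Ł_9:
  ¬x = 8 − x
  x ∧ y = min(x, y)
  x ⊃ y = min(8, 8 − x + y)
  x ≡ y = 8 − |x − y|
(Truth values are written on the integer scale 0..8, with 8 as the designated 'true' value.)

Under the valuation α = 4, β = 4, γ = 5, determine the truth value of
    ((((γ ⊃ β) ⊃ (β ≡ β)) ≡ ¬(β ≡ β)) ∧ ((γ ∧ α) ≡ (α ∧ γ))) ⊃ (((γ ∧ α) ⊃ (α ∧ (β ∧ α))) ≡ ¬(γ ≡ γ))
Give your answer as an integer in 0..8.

8

γ ⊃ β = 5 ⊃ 4 = 7
β ≡ β = 4 ≡ 4 = 8
(γ ⊃ β) ⊃ (β ≡ β) = 7 ⊃ 8 = 8
β ≡ β = 4 ≡ 4 = 8
¬(β ≡ β) = ¬8 = 0
((γ ⊃ β) ⊃ (β ≡ β)) ≡ ¬(β ≡ β) = 8 ≡ 0 = 0
γ ∧ α = 5 ∧ 4 = 4
α ∧ γ = 4 ∧ 5 = 4
(γ ∧ α) ≡ (α ∧ γ) = 4 ≡ 4 = 8
(((γ ⊃ β) ⊃ (β ≡ β)) ≡ ¬(β ≡ β)) ∧ ((γ ∧ α) ≡ (α ∧ γ)) = 0 ∧ 8 = 0
γ ∧ α = 5 ∧ 4 = 4
β ∧ α = 4 ∧ 4 = 4
α ∧ (β ∧ α) = 4 ∧ 4 = 4
(γ ∧ α) ⊃ (α ∧ (β ∧ α)) = 4 ⊃ 4 = 8
γ ≡ γ = 5 ≡ 5 = 8
¬(γ ≡ γ) = ¬8 = 0
((γ ∧ α) ⊃ (α ∧ (β ∧ α))) ≡ ¬(γ ≡ γ) = 8 ≡ 0 = 0
((((γ ⊃ β) ⊃ (β ≡ β)) ≡ ¬(β ≡ β)) ∧ ((γ ∧ α) ≡ (α ∧ γ))) ⊃ (((γ ∧ α) ⊃ (α ∧ (β ∧ α))) ≡ ¬(γ ≡ γ)) = 0 ⊃ 0 = 8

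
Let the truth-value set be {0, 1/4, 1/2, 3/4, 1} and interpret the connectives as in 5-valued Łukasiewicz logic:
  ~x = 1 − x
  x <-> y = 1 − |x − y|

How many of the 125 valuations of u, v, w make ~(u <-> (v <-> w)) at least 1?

value 1: 7 assignments (counts)
value 3/4: 19 assignments
value 1/2: 31 assignments
value 1/4: 43 assignments
value 0: 25 assignments
So 7 of the 125 assignments meet the threshold.

7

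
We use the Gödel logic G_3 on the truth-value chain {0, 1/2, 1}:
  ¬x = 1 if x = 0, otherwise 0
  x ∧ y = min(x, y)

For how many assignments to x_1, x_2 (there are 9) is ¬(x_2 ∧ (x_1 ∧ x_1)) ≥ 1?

5

x_1 = 0, x_2 = 0 ↦ 1  ≥
x_1 = 0, x_2 = 1/2 ↦ 1  ≥
x_1 = 0, x_2 = 1 ↦ 1  ≥
x_1 = 1/2, x_2 = 0 ↦ 1  ≥
x_1 = 1/2, x_2 = 1/2 ↦ 0  <
x_1 = 1/2, x_2 = 1 ↦ 0  <
x_1 = 1, x_2 = 0 ↦ 1  ≥
x_1 = 1, x_2 = 1/2 ↦ 0  <
x_1 = 1, x_2 = 1 ↦ 0  <
So 5 of the 9 assignments meet the threshold.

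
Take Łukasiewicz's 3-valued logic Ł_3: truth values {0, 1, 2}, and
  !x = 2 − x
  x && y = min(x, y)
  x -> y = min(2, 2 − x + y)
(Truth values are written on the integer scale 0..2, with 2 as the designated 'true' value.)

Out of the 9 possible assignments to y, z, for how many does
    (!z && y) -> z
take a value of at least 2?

7

y = 0, z = 0 ↦ 2  ≥
y = 0, z = 1 ↦ 2  ≥
y = 0, z = 2 ↦ 2  ≥
y = 1, z = 0 ↦ 1  <
y = 1, z = 1 ↦ 2  ≥
y = 1, z = 2 ↦ 2  ≥
y = 2, z = 0 ↦ 0  <
y = 2, z = 1 ↦ 2  ≥
y = 2, z = 2 ↦ 2  ≥
So 7 of the 9 assignments meet the threshold.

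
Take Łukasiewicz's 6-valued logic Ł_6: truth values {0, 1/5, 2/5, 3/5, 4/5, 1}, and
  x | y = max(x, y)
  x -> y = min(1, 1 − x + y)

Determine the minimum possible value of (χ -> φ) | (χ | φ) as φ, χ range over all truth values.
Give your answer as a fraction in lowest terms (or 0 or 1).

3/5

Take φ = 0, χ = 2/5:
χ -> φ = 2/5 -> 0 = 3/5
χ | φ = 2/5 | 0 = 2/5
(χ -> φ) | (χ | φ) = 3/5 | 2/5 = 3/5
No assignment yields a value below 3/5, so this is the minimum.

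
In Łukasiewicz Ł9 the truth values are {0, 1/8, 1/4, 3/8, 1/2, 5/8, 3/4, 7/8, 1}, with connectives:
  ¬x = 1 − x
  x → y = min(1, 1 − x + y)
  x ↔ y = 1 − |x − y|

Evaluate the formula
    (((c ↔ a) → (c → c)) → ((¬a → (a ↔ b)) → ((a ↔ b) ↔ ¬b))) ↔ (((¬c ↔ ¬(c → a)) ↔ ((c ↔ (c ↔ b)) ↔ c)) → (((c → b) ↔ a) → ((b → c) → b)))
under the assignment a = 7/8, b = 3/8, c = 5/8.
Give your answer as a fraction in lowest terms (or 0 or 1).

c ↔ a = 5/8 ↔ 7/8 = 3/4
c → c = 5/8 → 5/8 = 1
(c ↔ a) → (c → c) = 3/4 → 1 = 1
¬a = ¬7/8 = 1/8
a ↔ b = 7/8 ↔ 3/8 = 1/2
¬a → (a ↔ b) = 1/8 → 1/2 = 1
a ↔ b = 7/8 ↔ 3/8 = 1/2
¬b = ¬3/8 = 5/8
(a ↔ b) ↔ ¬b = 1/2 ↔ 5/8 = 7/8
(¬a → (a ↔ b)) → ((a ↔ b) ↔ ¬b) = 1 → 7/8 = 7/8
((c ↔ a) → (c → c)) → ((¬a → (a ↔ b)) → ((a ↔ b) ↔ ¬b)) = 1 → 7/8 = 7/8
¬c = ¬5/8 = 3/8
c → a = 5/8 → 7/8 = 1
¬(c → a) = ¬1 = 0
¬c ↔ ¬(c → a) = 3/8 ↔ 0 = 5/8
c ↔ b = 5/8 ↔ 3/8 = 3/4
c ↔ (c ↔ b) = 5/8 ↔ 3/4 = 7/8
(c ↔ (c ↔ b)) ↔ c = 7/8 ↔ 5/8 = 3/4
(¬c ↔ ¬(c → a)) ↔ ((c ↔ (c ↔ b)) ↔ c) = 5/8 ↔ 3/4 = 7/8
c → b = 5/8 → 3/8 = 3/4
(c → b) ↔ a = 3/4 ↔ 7/8 = 7/8
b → c = 3/8 → 5/8 = 1
(b → c) → b = 1 → 3/8 = 3/8
((c → b) ↔ a) → ((b → c) → b) = 7/8 → 3/8 = 1/2
((¬c ↔ ¬(c → a)) ↔ ((c ↔ (c ↔ b)) ↔ c)) → (((c → b) ↔ a) → ((b → c) → b)) = 7/8 → 1/2 = 5/8
(((c ↔ a) → (c → c)) → ((¬a → (a ↔ b)) → ((a ↔ b) ↔ ¬b))) ↔ (((¬c ↔ ¬(c → a)) ↔ ((c ↔ (c ↔ b)) ↔ c)) → (((c → b) ↔ a) → ((b → c) → b))) = 7/8 ↔ 5/8 = 3/4

3/4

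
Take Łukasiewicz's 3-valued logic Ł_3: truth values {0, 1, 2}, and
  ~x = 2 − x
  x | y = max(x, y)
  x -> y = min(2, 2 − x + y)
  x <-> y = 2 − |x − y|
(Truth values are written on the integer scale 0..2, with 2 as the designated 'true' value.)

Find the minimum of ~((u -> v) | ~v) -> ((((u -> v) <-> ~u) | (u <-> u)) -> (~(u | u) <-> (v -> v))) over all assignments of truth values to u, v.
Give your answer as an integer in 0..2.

Take u = 2, v = 1:
u -> v = 2 -> 1 = 1
~v = ~1 = 1
(u -> v) | ~v = 1 | 1 = 1
~((u -> v) | ~v) = ~1 = 1
u -> v = 2 -> 1 = 1
~u = ~2 = 0
(u -> v) <-> ~u = 1 <-> 0 = 1
u <-> u = 2 <-> 2 = 2
((u -> v) <-> ~u) | (u <-> u) = 1 | 2 = 2
u | u = 2 | 2 = 2
~(u | u) = ~2 = 0
v -> v = 1 -> 1 = 2
~(u | u) <-> (v -> v) = 0 <-> 2 = 0
(((u -> v) <-> ~u) | (u <-> u)) -> (~(u | u) <-> (v -> v)) = 2 -> 0 = 0
~((u -> v) | ~v) -> ((((u -> v) <-> ~u) | (u <-> u)) -> (~(u | u) <-> (v -> v))) = 1 -> 0 = 1
No assignment yields a value below 1, so this is the minimum.

1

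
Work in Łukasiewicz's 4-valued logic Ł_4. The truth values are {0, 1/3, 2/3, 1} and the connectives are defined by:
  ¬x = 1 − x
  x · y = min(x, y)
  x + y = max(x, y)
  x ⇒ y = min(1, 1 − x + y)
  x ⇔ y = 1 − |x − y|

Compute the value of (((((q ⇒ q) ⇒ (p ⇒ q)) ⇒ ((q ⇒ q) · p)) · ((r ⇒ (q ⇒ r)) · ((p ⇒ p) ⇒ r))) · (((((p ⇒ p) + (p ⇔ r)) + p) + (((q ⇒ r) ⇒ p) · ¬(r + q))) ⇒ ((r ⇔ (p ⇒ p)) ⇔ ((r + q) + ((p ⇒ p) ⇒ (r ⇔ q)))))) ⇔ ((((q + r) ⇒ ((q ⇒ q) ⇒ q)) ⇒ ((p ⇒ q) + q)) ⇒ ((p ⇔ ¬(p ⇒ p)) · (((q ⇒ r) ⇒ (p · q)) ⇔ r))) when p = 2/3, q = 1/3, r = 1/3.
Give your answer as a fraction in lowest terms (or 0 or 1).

2/3

q ⇒ q = 1/3 ⇒ 1/3 = 1
p ⇒ q = 2/3 ⇒ 1/3 = 2/3
(q ⇒ q) ⇒ (p ⇒ q) = 1 ⇒ 2/3 = 2/3
q ⇒ q = 1/3 ⇒ 1/3 = 1
(q ⇒ q) · p = 1 · 2/3 = 2/3
((q ⇒ q) ⇒ (p ⇒ q)) ⇒ ((q ⇒ q) · p) = 2/3 ⇒ 2/3 = 1
q ⇒ r = 1/3 ⇒ 1/3 = 1
r ⇒ (q ⇒ r) = 1/3 ⇒ 1 = 1
p ⇒ p = 2/3 ⇒ 2/3 = 1
(p ⇒ p) ⇒ r = 1 ⇒ 1/3 = 1/3
(r ⇒ (q ⇒ r)) · ((p ⇒ p) ⇒ r) = 1 · 1/3 = 1/3
(((q ⇒ q) ⇒ (p ⇒ q)) ⇒ ((q ⇒ q) · p)) · ((r ⇒ (q ⇒ r)) · ((p ⇒ p) ⇒ r)) = 1 · 1/3 = 1/3
p ⇒ p = 2/3 ⇒ 2/3 = 1
p ⇔ r = 2/3 ⇔ 1/3 = 2/3
(p ⇒ p) + (p ⇔ r) = 1 + 2/3 = 1
((p ⇒ p) + (p ⇔ r)) + p = 1 + 2/3 = 1
q ⇒ r = 1/3 ⇒ 1/3 = 1
(q ⇒ r) ⇒ p = 1 ⇒ 2/3 = 2/3
r + q = 1/3 + 1/3 = 1/3
¬(r + q) = ¬1/3 = 2/3
((q ⇒ r) ⇒ p) · ¬(r + q) = 2/3 · 2/3 = 2/3
(((p ⇒ p) + (p ⇔ r)) + p) + (((q ⇒ r) ⇒ p) · ¬(r + q)) = 1 + 2/3 = 1
p ⇒ p = 2/3 ⇒ 2/3 = 1
r ⇔ (p ⇒ p) = 1/3 ⇔ 1 = 1/3
r + q = 1/3 + 1/3 = 1/3
p ⇒ p = 2/3 ⇒ 2/3 = 1
r ⇔ q = 1/3 ⇔ 1/3 = 1
(p ⇒ p) ⇒ (r ⇔ q) = 1 ⇒ 1 = 1
(r + q) + ((p ⇒ p) ⇒ (r ⇔ q)) = 1/3 + 1 = 1
(r ⇔ (p ⇒ p)) ⇔ ((r + q) + ((p ⇒ p) ⇒ (r ⇔ q))) = 1/3 ⇔ 1 = 1/3
((((p ⇒ p) + (p ⇔ r)) + p) + (((q ⇒ r) ⇒ p) · ¬(r + q))) ⇒ ((r ⇔ (p ⇒ p)) ⇔ ((r + q) + ((p ⇒ p) ⇒ (r ⇔ q)))) = 1 ⇒ 1/3 = 1/3
((((q ⇒ q) ⇒ (p ⇒ q)) ⇒ ((q ⇒ q) · p)) · ((r ⇒ (q ⇒ r)) · ((p ⇒ p) ⇒ r))) · (((((p ⇒ p) + (p ⇔ r)) + p) + (((q ⇒ r) ⇒ p) · ¬(r + q))) ⇒ ((r ⇔ (p ⇒ p)) ⇔ ((r + q) + ((p ⇒ p) ⇒ (r ⇔ q))))) = 1/3 · 1/3 = 1/3
q + r = 1/3 + 1/3 = 1/3
q ⇒ q = 1/3 ⇒ 1/3 = 1
(q ⇒ q) ⇒ q = 1 ⇒ 1/3 = 1/3
(q + r) ⇒ ((q ⇒ q) ⇒ q) = 1/3 ⇒ 1/3 = 1
p ⇒ q = 2/3 ⇒ 1/3 = 2/3
(p ⇒ q) + q = 2/3 + 1/3 = 2/3
((q + r) ⇒ ((q ⇒ q) ⇒ q)) ⇒ ((p ⇒ q) + q) = 1 ⇒ 2/3 = 2/3
p ⇒ p = 2/3 ⇒ 2/3 = 1
¬(p ⇒ p) = ¬1 = 0
p ⇔ ¬(p ⇒ p) = 2/3 ⇔ 0 = 1/3
q ⇒ r = 1/3 ⇒ 1/3 = 1
p · q = 2/3 · 1/3 = 1/3
(q ⇒ r) ⇒ (p · q) = 1 ⇒ 1/3 = 1/3
((q ⇒ r) ⇒ (p · q)) ⇔ r = 1/3 ⇔ 1/3 = 1
(p ⇔ ¬(p ⇒ p)) · (((q ⇒ r) ⇒ (p · q)) ⇔ r) = 1/3 · 1 = 1/3
(((q + r) ⇒ ((q ⇒ q) ⇒ q)) ⇒ ((p ⇒ q) + q)) ⇒ ((p ⇔ ¬(p ⇒ p)) · (((q ⇒ r) ⇒ (p · q)) ⇔ r)) = 2/3 ⇒ 1/3 = 2/3
(((((q ⇒ q) ⇒ (p ⇒ q)) ⇒ ((q ⇒ q) · p)) · ((r ⇒ (q ⇒ r)) · ((p ⇒ p) ⇒ r))) · (((((p ⇒ p) + (p ⇔ r)) + p) + (((q ⇒ r) ⇒ p) · ¬(r + q))) ⇒ ((r ⇔ (p ⇒ p)) ⇔ ((r + q) + ((p ⇒ p) ⇒ (r ⇔ q)))))) ⇔ ((((q + r) ⇒ ((q ⇒ q) ⇒ q)) ⇒ ((p ⇒ q) + q)) ⇒ ((p ⇔ ¬(p ⇒ p)) · (((q ⇒ r) ⇒ (p · q)) ⇔ r))) = 1/3 ⇔ 2/3 = 2/3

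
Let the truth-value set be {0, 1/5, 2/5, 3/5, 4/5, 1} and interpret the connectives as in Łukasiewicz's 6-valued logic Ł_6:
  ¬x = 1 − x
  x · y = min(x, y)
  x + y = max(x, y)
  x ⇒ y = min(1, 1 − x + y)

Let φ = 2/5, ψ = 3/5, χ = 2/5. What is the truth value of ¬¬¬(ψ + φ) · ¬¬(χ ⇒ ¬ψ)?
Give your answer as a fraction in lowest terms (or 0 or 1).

2/5

ψ + φ = 3/5 + 2/5 = 3/5
¬(ψ + φ) = ¬3/5 = 2/5
¬¬(ψ + φ) = ¬2/5 = 3/5
¬¬¬(ψ + φ) = ¬3/5 = 2/5
¬ψ = ¬3/5 = 2/5
χ ⇒ ¬ψ = 2/5 ⇒ 2/5 = 1
¬(χ ⇒ ¬ψ) = ¬1 = 0
¬¬(χ ⇒ ¬ψ) = ¬0 = 1
¬¬¬(ψ + φ) · ¬¬(χ ⇒ ¬ψ) = 2/5 · 1 = 2/5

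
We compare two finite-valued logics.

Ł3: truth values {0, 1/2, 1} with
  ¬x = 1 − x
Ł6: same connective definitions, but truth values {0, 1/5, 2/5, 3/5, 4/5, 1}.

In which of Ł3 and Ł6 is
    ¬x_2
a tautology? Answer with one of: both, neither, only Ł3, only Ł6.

In Ł3: at x_2 = 1/2 the value is 1/2 — not a tautology.
In Ł6: at x_2 = 1/5 the value is 4/5 — not a tautology.

neither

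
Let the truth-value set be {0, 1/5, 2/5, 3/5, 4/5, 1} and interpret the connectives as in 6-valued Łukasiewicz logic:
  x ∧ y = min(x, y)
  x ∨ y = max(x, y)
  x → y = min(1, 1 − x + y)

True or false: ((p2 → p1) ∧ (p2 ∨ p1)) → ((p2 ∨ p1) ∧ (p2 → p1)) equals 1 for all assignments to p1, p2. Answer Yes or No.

Yes

At p1 = 4/5, p2 = 4/5, for instance:
p2 → p1 = 4/5 → 4/5 = 1
p2 ∨ p1 = 4/5 ∨ 4/5 = 4/5
(p2 → p1) ∧ (p2 ∨ p1) = 1 ∧ 4/5 = 4/5
(p2 ∨ p1) ∧ (p2 → p1) = 4/5 ∧ 1 = 4/5
((p2 → p1) ∧ (p2 ∨ p1)) → ((p2 ∨ p1) ∧ (p2 → p1)) = 4/5 → 4/5 = 1
and checking the remaining 35 assignments likewise gives ≥ 1 in every case.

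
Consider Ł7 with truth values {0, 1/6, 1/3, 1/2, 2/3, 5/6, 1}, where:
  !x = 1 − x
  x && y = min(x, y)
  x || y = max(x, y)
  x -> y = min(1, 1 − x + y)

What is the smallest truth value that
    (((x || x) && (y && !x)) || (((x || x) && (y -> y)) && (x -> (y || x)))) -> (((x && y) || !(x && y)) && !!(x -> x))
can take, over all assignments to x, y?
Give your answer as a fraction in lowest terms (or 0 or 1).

1/2

Take x = 1, y = 1/2:
x || x = 1 || 1 = 1
!x = !1 = 0
y && !x = 1/2 && 0 = 0
(x || x) && (y && !x) = 1 && 0 = 0
x || x = 1 || 1 = 1
y -> y = 1/2 -> 1/2 = 1
(x || x) && (y -> y) = 1 && 1 = 1
y || x = 1/2 || 1 = 1
x -> (y || x) = 1 -> 1 = 1
((x || x) && (y -> y)) && (x -> (y || x)) = 1 && 1 = 1
((x || x) && (y && !x)) || (((x || x) && (y -> y)) && (x -> (y || x))) = 0 || 1 = 1
x && y = 1 && 1/2 = 1/2
x && y = 1 && 1/2 = 1/2
!(x && y) = !1/2 = 1/2
(x && y) || !(x && y) = 1/2 || 1/2 = 1/2
x -> x = 1 -> 1 = 1
!(x -> x) = !1 = 0
!!(x -> x) = !0 = 1
((x && y) || !(x && y)) && !!(x -> x) = 1/2 && 1 = 1/2
(((x || x) && (y && !x)) || (((x || x) && (y -> y)) && (x -> (y || x)))) -> (((x && y) || !(x && y)) && !!(x -> x)) = 1 -> 1/2 = 1/2
No assignment yields a value below 1/2, so this is the minimum.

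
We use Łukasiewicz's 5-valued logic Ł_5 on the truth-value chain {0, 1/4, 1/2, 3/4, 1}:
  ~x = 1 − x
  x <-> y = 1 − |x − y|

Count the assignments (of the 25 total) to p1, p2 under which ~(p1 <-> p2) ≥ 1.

2

value 1: 2 assignments (counts)
value 3/4: 4 assignments
value 1/2: 6 assignments
value 1/4: 8 assignments
value 0: 5 assignments
So 2 of the 25 assignments meet the threshold.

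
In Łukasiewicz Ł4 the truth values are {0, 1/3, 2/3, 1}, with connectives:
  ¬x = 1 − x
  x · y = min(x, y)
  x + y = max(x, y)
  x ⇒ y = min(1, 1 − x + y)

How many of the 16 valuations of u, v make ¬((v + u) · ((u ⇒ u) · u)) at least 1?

4

u = 0, v = 0 ↦ 1  ≥
u = 0, v = 1/3 ↦ 1  ≥
u = 0, v = 2/3 ↦ 1  ≥
u = 0, v = 1 ↦ 1  ≥
u = 1/3, v = 0 ↦ 2/3  <
u = 1/3, v = 1/3 ↦ 2/3  <
u = 1/3, v = 2/3 ↦ 2/3  <
u = 1/3, v = 1 ↦ 2/3  <
u = 2/3, v = 0 ↦ 1/3  <
u = 2/3, v = 1/3 ↦ 1/3  <
u = 2/3, v = 2/3 ↦ 1/3  <
u = 2/3, v = 1 ↦ 1/3  <
u = 1, v = 0 ↦ 0  <
u = 1, v = 1/3 ↦ 0  <
u = 1, v = 2/3 ↦ 0  <
u = 1, v = 1 ↦ 0  <
So 4 of the 16 assignments meet the threshold.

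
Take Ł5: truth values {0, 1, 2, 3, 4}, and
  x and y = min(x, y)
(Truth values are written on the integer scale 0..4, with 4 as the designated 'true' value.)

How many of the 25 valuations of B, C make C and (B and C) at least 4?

1

value 4: 1 assignment (counts)
value 3: 3 assignments
value 2: 5 assignments
value 1: 7 assignments
value 0: 9 assignments
So 1 of the 25 assignments meets the threshold.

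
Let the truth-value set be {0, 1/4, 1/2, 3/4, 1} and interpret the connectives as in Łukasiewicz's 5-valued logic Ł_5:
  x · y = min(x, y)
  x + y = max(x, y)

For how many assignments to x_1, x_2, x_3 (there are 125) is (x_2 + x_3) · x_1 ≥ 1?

9

value 1: 9 assignments (counts)
value 3/4: 23 assignments
value 1/2: 31 assignments
value 1/4: 33 assignments
value 0: 29 assignments
So 9 of the 125 assignments meet the threshold.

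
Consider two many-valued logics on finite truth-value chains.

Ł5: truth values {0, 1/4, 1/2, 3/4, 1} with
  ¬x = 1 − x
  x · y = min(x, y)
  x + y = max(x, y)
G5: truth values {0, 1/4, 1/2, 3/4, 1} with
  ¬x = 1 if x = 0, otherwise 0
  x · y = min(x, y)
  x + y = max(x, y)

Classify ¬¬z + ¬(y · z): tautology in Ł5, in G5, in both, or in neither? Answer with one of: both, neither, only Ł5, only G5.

only G5

In Ł5: at y = 1/4, z = 1/4 the value is 3/4 — not a tautology.
In G5: every assignment gives 1 — tautology.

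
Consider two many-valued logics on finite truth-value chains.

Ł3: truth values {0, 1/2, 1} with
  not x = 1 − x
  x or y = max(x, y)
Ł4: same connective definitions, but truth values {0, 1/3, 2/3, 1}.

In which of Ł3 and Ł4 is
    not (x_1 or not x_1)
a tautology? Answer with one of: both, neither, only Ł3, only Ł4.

neither

In Ł3: at x_1 = 0 the value is 0 — not a tautology.
In Ł4: at x_1 = 0 the value is 0 — not a tautology.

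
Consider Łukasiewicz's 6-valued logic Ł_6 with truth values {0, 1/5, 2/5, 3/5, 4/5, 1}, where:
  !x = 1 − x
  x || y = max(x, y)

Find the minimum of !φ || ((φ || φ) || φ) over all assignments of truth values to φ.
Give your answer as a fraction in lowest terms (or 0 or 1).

3/5

Take φ = 2/5:
!φ = !2/5 = 3/5
φ || φ = 2/5 || 2/5 = 2/5
(φ || φ) || φ = 2/5 || 2/5 = 2/5
!φ || ((φ || φ) || φ) = 3/5 || 2/5 = 3/5
No assignment yields a value below 3/5, so this is the minimum.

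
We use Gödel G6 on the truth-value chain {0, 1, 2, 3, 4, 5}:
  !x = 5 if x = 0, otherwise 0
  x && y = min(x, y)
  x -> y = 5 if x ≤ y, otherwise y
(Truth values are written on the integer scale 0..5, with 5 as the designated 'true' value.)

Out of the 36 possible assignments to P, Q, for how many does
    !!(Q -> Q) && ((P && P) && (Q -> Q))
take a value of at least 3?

18

value 5: 6 assignments (counts)
value 4: 6 assignments (counts)
value 3: 6 assignments (counts)
value 2: 6 assignments
value 1: 6 assignments
value 0: 6 assignments
So 18 of the 36 assignments meet the threshold.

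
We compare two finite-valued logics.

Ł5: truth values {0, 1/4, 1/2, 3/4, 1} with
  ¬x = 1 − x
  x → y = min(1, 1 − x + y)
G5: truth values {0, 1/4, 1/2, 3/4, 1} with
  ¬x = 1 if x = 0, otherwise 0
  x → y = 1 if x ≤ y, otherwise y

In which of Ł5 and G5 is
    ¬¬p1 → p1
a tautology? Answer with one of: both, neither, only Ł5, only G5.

In Ł5: every assignment gives 1 — tautology.
In G5: at p1 = 1/4 the value is 1/4 — not a tautology.

only Ł5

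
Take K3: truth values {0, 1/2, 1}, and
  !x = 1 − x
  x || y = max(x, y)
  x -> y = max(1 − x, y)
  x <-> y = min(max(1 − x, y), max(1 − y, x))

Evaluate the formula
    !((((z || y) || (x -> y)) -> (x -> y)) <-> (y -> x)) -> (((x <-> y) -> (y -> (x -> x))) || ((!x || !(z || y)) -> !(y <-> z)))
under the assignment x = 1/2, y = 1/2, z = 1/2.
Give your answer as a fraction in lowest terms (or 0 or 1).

1/2

z || y = 1/2 || 1/2 = 1/2
x -> y = 1/2 -> 1/2 = 1/2
(z || y) || (x -> y) = 1/2 || 1/2 = 1/2
x -> y = 1/2 -> 1/2 = 1/2
((z || y) || (x -> y)) -> (x -> y) = 1/2 -> 1/2 = 1/2
y -> x = 1/2 -> 1/2 = 1/2
(((z || y) || (x -> y)) -> (x -> y)) <-> (y -> x) = 1/2 <-> 1/2 = 1/2
!((((z || y) || (x -> y)) -> (x -> y)) <-> (y -> x)) = !1/2 = 1/2
x <-> y = 1/2 <-> 1/2 = 1/2
x -> x = 1/2 -> 1/2 = 1/2
y -> (x -> x) = 1/2 -> 1/2 = 1/2
(x <-> y) -> (y -> (x -> x)) = 1/2 -> 1/2 = 1/2
!x = !1/2 = 1/2
z || y = 1/2 || 1/2 = 1/2
!(z || y) = !1/2 = 1/2
!x || !(z || y) = 1/2 || 1/2 = 1/2
y <-> z = 1/2 <-> 1/2 = 1/2
!(y <-> z) = !1/2 = 1/2
(!x || !(z || y)) -> !(y <-> z) = 1/2 -> 1/2 = 1/2
((x <-> y) -> (y -> (x -> x))) || ((!x || !(z || y)) -> !(y <-> z)) = 1/2 || 1/2 = 1/2
!((((z || y) || (x -> y)) -> (x -> y)) <-> (y -> x)) -> (((x <-> y) -> (y -> (x -> x))) || ((!x || !(z || y)) -> !(y <-> z))) = 1/2 -> 1/2 = 1/2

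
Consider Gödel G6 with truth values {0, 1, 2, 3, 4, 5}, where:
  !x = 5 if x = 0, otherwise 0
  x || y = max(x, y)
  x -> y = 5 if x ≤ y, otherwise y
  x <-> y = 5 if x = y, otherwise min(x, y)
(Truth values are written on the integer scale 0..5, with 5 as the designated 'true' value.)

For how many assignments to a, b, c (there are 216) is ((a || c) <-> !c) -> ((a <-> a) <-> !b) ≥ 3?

value 5: 191 assignments (counts)
value 0: 25 assignments
So 191 of the 216 assignments meet the threshold.

191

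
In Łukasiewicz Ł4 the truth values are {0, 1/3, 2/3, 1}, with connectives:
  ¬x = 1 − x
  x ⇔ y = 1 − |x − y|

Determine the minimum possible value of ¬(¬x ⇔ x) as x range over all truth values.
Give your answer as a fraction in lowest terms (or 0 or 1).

Take x = 1/3:
¬x = ¬1/3 = 2/3
¬x ⇔ x = 2/3 ⇔ 1/3 = 2/3
¬(¬x ⇔ x) = ¬2/3 = 1/3
No assignment yields a value below 1/3, so this is the minimum.

1/3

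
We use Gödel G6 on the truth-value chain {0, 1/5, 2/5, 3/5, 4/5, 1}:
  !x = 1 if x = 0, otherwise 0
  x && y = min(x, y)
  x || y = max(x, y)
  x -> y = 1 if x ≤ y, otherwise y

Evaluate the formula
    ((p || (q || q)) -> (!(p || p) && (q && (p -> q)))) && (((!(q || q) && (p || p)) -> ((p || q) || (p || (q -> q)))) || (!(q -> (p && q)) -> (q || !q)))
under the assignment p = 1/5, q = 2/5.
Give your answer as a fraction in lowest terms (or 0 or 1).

q || q = 2/5 || 2/5 = 2/5
p || (q || q) = 1/5 || 2/5 = 2/5
p || p = 1/5 || 1/5 = 1/5
!(p || p) = !1/5 = 0
p -> q = 1/5 -> 2/5 = 1
q && (p -> q) = 2/5 && 1 = 2/5
!(p || p) && (q && (p -> q)) = 0 && 2/5 = 0
(p || (q || q)) -> (!(p || p) && (q && (p -> q))) = 2/5 -> 0 = 0
q || q = 2/5 || 2/5 = 2/5
!(q || q) = !2/5 = 0
p || p = 1/5 || 1/5 = 1/5
!(q || q) && (p || p) = 0 && 1/5 = 0
p || q = 1/5 || 2/5 = 2/5
q -> q = 2/5 -> 2/5 = 1
p || (q -> q) = 1/5 || 1 = 1
(p || q) || (p || (q -> q)) = 2/5 || 1 = 1
(!(q || q) && (p || p)) -> ((p || q) || (p || (q -> q))) = 0 -> 1 = 1
p && q = 1/5 && 2/5 = 1/5
q -> (p && q) = 2/5 -> 1/5 = 1/5
!(q -> (p && q)) = !1/5 = 0
!q = !2/5 = 0
q || !q = 2/5 || 0 = 2/5
!(q -> (p && q)) -> (q || !q) = 0 -> 2/5 = 1
((!(q || q) && (p || p)) -> ((p || q) || (p || (q -> q)))) || (!(q -> (p && q)) -> (q || !q)) = 1 || 1 = 1
((p || (q || q)) -> (!(p || p) && (q && (p -> q)))) && (((!(q || q) && (p || p)) -> ((p || q) || (p || (q -> q)))) || (!(q -> (p && q)) -> (q || !q))) = 0 && 1 = 0

0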